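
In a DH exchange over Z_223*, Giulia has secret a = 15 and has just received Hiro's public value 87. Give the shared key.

193

Shared key K = 87^15 mod 223.
87^1 ≡ 87 (mod 223)
87^2 = (87^1)^2 ≡ 87^2 = 7569 ≡ 210 (mod 223)
87^4 = (87^2)^2 ≡ 210^2 = 44100 ≡ 169 (mod 223)
87^8 = (87^4)^2 ≡ 169^2 = 28561 ≡ 17 (mod 223)
87^15 = 87^8 · 87^4 · 87^2 · 87^1 ≡ 17 · 169 · 210 · 87 ≡ 193 (mod 223).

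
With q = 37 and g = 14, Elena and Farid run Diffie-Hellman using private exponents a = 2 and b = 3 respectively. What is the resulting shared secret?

Farid sends B = g^b mod q = 14^3 mod 37.
14^1 ≡ 14 (mod 37)
14^2 = (14^1)^2 ≡ 14^2 = 196 ≡ 11 (mod 37)
14^3 = 14^2 · 14^1 ≡ 11 · 14 ≡ 6 (mod 37).
So B = 6. Elena then computes K = B^a mod q = 6^2 mod 37.
6^1 ≡ 6 (mod 37)
6^2 = (6^1)^2 ≡ 6^2 = 36 ≡ 36 (mod 37)

36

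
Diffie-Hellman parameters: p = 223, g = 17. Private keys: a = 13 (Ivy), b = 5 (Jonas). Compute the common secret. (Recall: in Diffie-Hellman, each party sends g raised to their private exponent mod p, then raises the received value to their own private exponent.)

210

Ivy sends A = g^a mod p = 17^13 mod 223.
17^1 ≡ 17 (mod 223)
17^2 = (17^1)^2 ≡ 17^2 = 289 ≡ 66 (mod 223)
17^4 = (17^2)^2 ≡ 66^2 = 4356 ≡ 119 (mod 223)
17^8 = (17^4)^2 ≡ 119^2 = 14161 ≡ 112 (mod 223)
17^13 = 17^8 · 17^4 · 17^1 ≡ 112 · 119 · 17 ≡ 8 (mod 223).
So A = 8. Jonas then computes K = A^b mod p = 8^5 mod 223.
8^1 ≡ 8 (mod 223)
8^2 = (8^1)^2 ≡ 8^2 = 64 ≡ 64 (mod 223)
8^4 = (8^2)^2 ≡ 64^2 = 4096 ≡ 82 (mod 223)
8^5 = 8^4 · 8^1 ≡ 82 · 8 ≡ 210 (mod 223).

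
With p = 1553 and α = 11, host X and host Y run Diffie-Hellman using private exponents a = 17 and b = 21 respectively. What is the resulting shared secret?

389

Host X sends A = α^a mod p = 11^17 mod 1553.
11^1 ≡ 11 (mod 1553)
11^2 = (11^1)^2 ≡ 11^2 = 121 ≡ 121 (mod 1553)
11^4 = (11^2)^2 ≡ 121^2 = 14641 ≡ 664 (mod 1553)
11^8 = (11^4)^2 ≡ 664^2 = 440896 ≡ 1397 (mod 1553)
11^16 = (11^8)^2 ≡ 1397^2 = 1951609 ≡ 1041 (mod 1553)
11^17 = 11^16 · 11^1 ≡ 1041 · 11 ≡ 580 (mod 1553).
So A = 580. Host Y then computes K = A^b mod p = 580^21 mod 1553.
580^1 ≡ 580 (mod 1553)
580^2 = (580^1)^2 ≡ 580^2 = 336400 ≡ 952 (mod 1553)
580^4 = (580^2)^2 ≡ 952^2 = 906304 ≡ 905 (mod 1553)
580^8 = (580^4)^2 ≡ 905^2 = 819025 ≡ 594 (mod 1553)
580^16 = (580^8)^2 ≡ 594^2 = 352836 ≡ 305 (mod 1553)
580^21 = 580^16 · 580^4 · 580^1 ≡ 305 · 905 · 580 ≡ 389 (mod 1553).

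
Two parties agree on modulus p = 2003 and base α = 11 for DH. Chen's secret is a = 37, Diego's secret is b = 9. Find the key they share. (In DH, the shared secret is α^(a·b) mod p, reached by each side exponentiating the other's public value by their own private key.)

Chen sends A = α^a mod p = 11^37 mod 2003.
11^1 ≡ 11 (mod 2003)
11^2 = (11^1)^2 ≡ 11^2 = 121 ≡ 121 (mod 2003)
11^4 = (11^2)^2 ≡ 121^2 = 14641 ≡ 620 (mod 2003)
11^8 = (11^4)^2 ≡ 620^2 = 384400 ≡ 1827 (mod 2003)
11^16 = (11^8)^2 ≡ 1827^2 = 3337929 ≡ 931 (mod 2003)
11^32 = (11^16)^2 ≡ 931^2 = 866761 ≡ 1465 (mod 2003)
11^37 = 11^32 · 11^4 · 11^1 ≡ 1465 · 620 · 11 ≡ 336 (mod 2003).
So A = 336. Diego then computes K = A^b mod p = 336^9 mod 2003.
336^1 ≡ 336 (mod 2003)
336^2 = (336^1)^2 ≡ 336^2 = 112896 ≡ 728 (mod 2003)
336^4 = (336^2)^2 ≡ 728^2 = 529984 ≡ 1192 (mod 2003)
336^8 = (336^4)^2 ≡ 1192^2 = 1420864 ≡ 737 (mod 2003)
336^9 = 336^8 · 336^1 ≡ 737 · 336 ≡ 1263 (mod 2003).

1263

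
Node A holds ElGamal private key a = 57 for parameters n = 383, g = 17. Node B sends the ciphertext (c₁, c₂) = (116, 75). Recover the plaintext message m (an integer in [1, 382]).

152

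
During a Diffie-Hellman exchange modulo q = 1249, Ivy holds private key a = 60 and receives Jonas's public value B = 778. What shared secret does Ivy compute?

Shared key K = 778^60 mod 1249.
778^1 ≡ 778 (mod 1249)
778^2 = (778^1)^2 ≡ 778^2 = 605284 ≡ 768 (mod 1249)
778^4 = (778^2)^2 ≡ 768^2 = 589824 ≡ 296 (mod 1249)
778^8 = (778^4)^2 ≡ 296^2 = 87616 ≡ 186 (mod 1249)
778^16 = (778^8)^2 ≡ 186^2 = 34596 ≡ 873 (mod 1249)
778^32 = (778^16)^2 ≡ 873^2 = 762129 ≡ 239 (mod 1249)
778^60 = 778^32 · 778^16 · 778^8 · 778^4 ≡ 239 · 873 · 186 · 296 ≡ 155 (mod 1249).

155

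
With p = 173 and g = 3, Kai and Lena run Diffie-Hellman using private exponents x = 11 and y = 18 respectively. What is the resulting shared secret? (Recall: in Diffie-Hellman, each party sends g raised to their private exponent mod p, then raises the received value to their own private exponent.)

Kai sends A = g^x mod p = 3^11 mod 173.
3^1 ≡ 3 (mod 173)
3^2 = (3^1)^2 ≡ 3^2 = 9 ≡ 9 (mod 173)
3^4 = (3^2)^2 ≡ 9^2 = 81 ≡ 81 (mod 173)
3^8 = (3^4)^2 ≡ 81^2 = 6561 ≡ 160 (mod 173)
3^11 = 3^8 · 3^2 · 3^1 ≡ 160 · 9 · 3 ≡ 168 (mod 173).
So A = 168. Lena then computes K = A^y mod p = 168^18 mod 173.
168^1 ≡ 168 (mod 173)
168^2 = (168^1)^2 ≡ 168^2 = 28224 ≡ 25 (mod 173)
168^4 = (168^2)^2 ≡ 25^2 = 625 ≡ 106 (mod 173)
168^8 = (168^4)^2 ≡ 106^2 = 11236 ≡ 164 (mod 173)
168^16 = (168^8)^2 ≡ 164^2 = 26896 ≡ 81 (mod 173)
168^18 = 168^16 · 168^2 ≡ 81 · 25 ≡ 122 (mod 173).

122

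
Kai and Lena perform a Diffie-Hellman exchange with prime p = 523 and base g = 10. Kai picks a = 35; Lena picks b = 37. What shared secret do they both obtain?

367

Lena sends B = g^b mod p = 10^37 mod 523.
10^1 ≡ 10 (mod 523)
10^2 = (10^1)^2 ≡ 10^2 = 100 ≡ 100 (mod 523)
10^4 = (10^2)^2 ≡ 100^2 = 10000 ≡ 63 (mod 523)
10^8 = (10^4)^2 ≡ 63^2 = 3969 ≡ 308 (mod 523)
10^16 = (10^8)^2 ≡ 308^2 = 94864 ≡ 201 (mod 523)
10^32 = (10^16)^2 ≡ 201^2 = 40401 ≡ 130 (mod 523)
10^37 = 10^32 · 10^4 · 10^1 ≡ 130 · 63 · 10 ≡ 312 (mod 523).
So B = 312. Kai then computes K = B^a mod p = 312^35 mod 523.
312^1 ≡ 312 (mod 523)
312^2 = (312^1)^2 ≡ 312^2 = 97344 ≡ 66 (mod 523)
312^4 = (312^2)^2 ≡ 66^2 = 4356 ≡ 172 (mod 523)
312^8 = (312^4)^2 ≡ 172^2 = 29584 ≡ 296 (mod 523)
312^16 = (312^8)^2 ≡ 296^2 = 87616 ≡ 275 (mod 523)
312^32 = (312^16)^2 ≡ 275^2 = 75625 ≡ 313 (mod 523)
312^35 = 312^32 · 312^2 · 312^1 ≡ 313 · 66 · 312 ≡ 367 (mod 523).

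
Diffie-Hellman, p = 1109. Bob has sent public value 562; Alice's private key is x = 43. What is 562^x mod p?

Shared key K = 562^43 mod 1109.
562^1 ≡ 562 (mod 1109)
562^2 = (562^1)^2 ≡ 562^2 = 315844 ≡ 888 (mod 1109)
562^4 = (562^2)^2 ≡ 888^2 = 788544 ≡ 45 (mod 1109)
562^8 = (562^4)^2 ≡ 45^2 = 2025 ≡ 916 (mod 1109)
562^16 = (562^8)^2 ≡ 916^2 = 839056 ≡ 652 (mod 1109)
562^32 = (562^16)^2 ≡ 652^2 = 425104 ≡ 357 (mod 1109)
562^43 = 562^32 · 562^8 · 562^2 · 562^1 ≡ 357 · 916 · 888 · 562 ≡ 251 (mod 1109).

251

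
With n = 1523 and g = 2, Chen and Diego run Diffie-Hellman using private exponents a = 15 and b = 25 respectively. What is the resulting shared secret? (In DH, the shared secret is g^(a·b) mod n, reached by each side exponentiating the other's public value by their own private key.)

72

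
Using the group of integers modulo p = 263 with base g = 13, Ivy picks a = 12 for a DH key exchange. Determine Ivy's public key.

Public value = 13^12 (mod 263).
13^1 ≡ 13 (mod 263)
13^2 = (13^1)^2 ≡ 13^2 = 169 ≡ 169 (mod 263)
13^4 = (13^2)^2 ≡ 169^2 = 28561 ≡ 157 (mod 263)
13^8 = (13^4)^2 ≡ 157^2 = 24649 ≡ 190 (mod 263)
13^12 = 13^8 · 13^4 ≡ 190 · 157 ≡ 111 (mod 263).

111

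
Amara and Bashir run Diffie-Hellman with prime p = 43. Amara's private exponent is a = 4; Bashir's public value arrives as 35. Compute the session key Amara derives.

Shared key K = 35^4 mod 43.
35^1 ≡ 35 (mod 43)
35^2 = (35^1)^2 ≡ 35^2 = 1225 ≡ 21 (mod 43)
35^4 = (35^2)^2 ≡ 21^2 = 441 ≡ 11 (mod 43)

11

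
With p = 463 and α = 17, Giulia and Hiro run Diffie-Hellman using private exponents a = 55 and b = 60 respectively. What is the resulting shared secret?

Giulia sends A = α^a mod p = 17^55 mod 463.
17^1 ≡ 17 (mod 463)
17^2 = (17^1)^2 ≡ 17^2 = 289 ≡ 289 (mod 463)
17^4 = (17^2)^2 ≡ 289^2 = 83521 ≡ 181 (mod 463)
17^8 = (17^4)^2 ≡ 181^2 = 32761 ≡ 351 (mod 463)
17^16 = (17^8)^2 ≡ 351^2 = 123201 ≡ 43 (mod 463)
17^32 = (17^16)^2 ≡ 43^2 = 1849 ≡ 460 (mod 463)
17^55 = 17^32 · 17^16 · 17^4 · 17^2 · 17^1 ≡ 460 · 43 · 181 · 289 · 17 ≡ 169 (mod 463).
So A = 169. Hiro then computes K = A^b mod p = 169^60 mod 463.
169^1 ≡ 169 (mod 463)
169^2 = (169^1)^2 ≡ 169^2 = 28561 ≡ 318 (mod 463)
169^4 = (169^2)^2 ≡ 318^2 = 101124 ≡ 190 (mod 463)
169^8 = (169^4)^2 ≡ 190^2 = 36100 ≡ 449 (mod 463)
169^16 = (169^8)^2 ≡ 449^2 = 201601 ≡ 196 (mod 463)
169^32 = (169^16)^2 ≡ 196^2 = 38416 ≡ 450 (mod 463)
169^60 = 169^32 · 169^16 · 169^8 · 169^4 ≡ 450 · 196 · 449 · 190 ≡ 286 (mod 463).

286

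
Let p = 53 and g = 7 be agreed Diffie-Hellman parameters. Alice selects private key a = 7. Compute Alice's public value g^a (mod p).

29

Public value = 7^7 (mod 53).
7^1 ≡ 7 (mod 53)
7^2 = (7^1)^2 ≡ 7^2 = 49 ≡ 49 (mod 53)
7^4 = (7^2)^2 ≡ 49^2 = 2401 ≡ 16 (mod 53)
7^7 = 7^4 · 7^2 · 7^1 ≡ 16 · 49 · 7 ≡ 29 (mod 53).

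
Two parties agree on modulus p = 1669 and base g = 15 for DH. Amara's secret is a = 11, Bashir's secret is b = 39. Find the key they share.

Amara sends A = g^a mod p = 15^11 mod 1669.
15^1 ≡ 15 (mod 1669)
15^2 = (15^1)^2 ≡ 15^2 = 225 ≡ 225 (mod 1669)
15^4 = (15^2)^2 ≡ 225^2 = 50625 ≡ 555 (mod 1669)
15^8 = (15^4)^2 ≡ 555^2 = 308025 ≡ 929 (mod 1669)
15^11 = 15^8 · 15^2 · 15^1 ≡ 929 · 225 · 15 ≡ 993 (mod 1669).
So A = 993. Bashir then computes K = A^b mod p = 993^39 mod 1669.
993^1 ≡ 993 (mod 1669)
993^2 = (993^1)^2 ≡ 993^2 = 986049 ≡ 1339 (mod 1669)
993^4 = (993^2)^2 ≡ 1339^2 = 1792921 ≡ 415 (mod 1669)
993^8 = (993^4)^2 ≡ 415^2 = 172225 ≡ 318 (mod 1669)
993^16 = (993^8)^2 ≡ 318^2 = 101124 ≡ 984 (mod 1669)
993^32 = (993^16)^2 ≡ 984^2 = 968256 ≡ 236 (mod 1669)
993^39 = 993^32 · 993^4 · 993^2 · 993^1 ≡ 236 · 415 · 1339 · 993 ≡ 126 (mod 1669).

126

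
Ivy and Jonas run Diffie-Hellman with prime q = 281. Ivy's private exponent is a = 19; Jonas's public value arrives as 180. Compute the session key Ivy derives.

118

Shared key K = 180^19 mod 281.
180^1 ≡ 180 (mod 281)
180^2 = (180^1)^2 ≡ 180^2 = 32400 ≡ 85 (mod 281)
180^4 = (180^2)^2 ≡ 85^2 = 7225 ≡ 200 (mod 281)
180^8 = (180^4)^2 ≡ 200^2 = 40000 ≡ 98 (mod 281)
180^16 = (180^8)^2 ≡ 98^2 = 9604 ≡ 50 (mod 281)
180^19 = 180^16 · 180^2 · 180^1 ≡ 50 · 85 · 180 ≡ 118 (mod 281).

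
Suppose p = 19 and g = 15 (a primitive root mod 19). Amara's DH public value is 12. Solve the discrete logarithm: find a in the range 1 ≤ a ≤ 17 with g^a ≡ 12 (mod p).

3

Try successive powers of 15 modulo 19:
15^1 ≡ 15
15^2 ≡ 16
15^3 ≡ 12
Found: a = 3.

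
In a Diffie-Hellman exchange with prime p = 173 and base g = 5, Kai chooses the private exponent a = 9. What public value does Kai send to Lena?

128

Public value = 5^9 mod 173.
5^1 ≡ 5 (mod 173)
5^2 = (5^1)^2 ≡ 5^2 = 25 ≡ 25 (mod 173)
5^4 = (5^2)^2 ≡ 25^2 = 625 ≡ 106 (mod 173)
5^8 = (5^4)^2 ≡ 106^2 = 11236 ≡ 164 (mod 173)
5^9 = 5^8 · 5^1 ≡ 164 · 5 ≡ 128 (mod 173).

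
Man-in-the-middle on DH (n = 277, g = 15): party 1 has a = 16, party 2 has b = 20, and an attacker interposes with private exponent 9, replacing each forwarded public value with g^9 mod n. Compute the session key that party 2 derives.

Party 2 receives an attacker's public value M = 15^9 mod 277 instead of the honest one.
15^1 ≡ 15 (mod 277)
15^2 = (15^1)^2 ≡ 15^2 = 225 ≡ 225 (mod 277)
15^4 = (15^2)^2 ≡ 225^2 = 50625 ≡ 211 (mod 277)
15^8 = (15^4)^2 ≡ 211^2 = 44521 ≡ 201 (mod 277)
15^9 = 15^8 · 15^1 ≡ 201 · 15 ≡ 245 (mod 277).
So M = 245. Party 2 computes K = M^20 mod 277.
245^1 ≡ 245 (mod 277)
245^2 = (245^1)^2 ≡ 245^2 = 60025 ≡ 193 (mod 277)
245^4 = (245^2)^2 ≡ 193^2 = 37249 ≡ 131 (mod 277)
245^8 = (245^4)^2 ≡ 131^2 = 17161 ≡ 264 (mod 277)
245^16 = (245^8)^2 ≡ 264^2 = 69696 ≡ 169 (mod 277)
245^20 = 245^16 · 245^4 ≡ 169 · 131 ≡ 256 (mod 277).

256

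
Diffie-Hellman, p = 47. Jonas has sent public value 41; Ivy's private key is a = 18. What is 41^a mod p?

Shared key K = 41^18 mod 47.
41^1 ≡ 41 (mod 47)
41^2 = (41^1)^2 ≡ 41^2 = 1681 ≡ 36 (mod 47)
41^4 = (41^2)^2 ≡ 36^2 = 1296 ≡ 27 (mod 47)
41^8 = (41^4)^2 ≡ 27^2 = 729 ≡ 24 (mod 47)
41^16 = (41^8)^2 ≡ 24^2 = 576 ≡ 12 (mod 47)
41^18 = 41^16 · 41^2 ≡ 12 · 36 ≡ 9 (mod 47).

9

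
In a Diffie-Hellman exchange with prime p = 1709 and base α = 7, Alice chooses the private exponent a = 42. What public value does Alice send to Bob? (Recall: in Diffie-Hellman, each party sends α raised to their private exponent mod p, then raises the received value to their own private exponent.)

988

Public value = 7^42 (mod 1709).
7^1 ≡ 7 (mod 1709)
7^2 = (7^1)^2 ≡ 7^2 = 49 ≡ 49 (mod 1709)
7^4 = (7^2)^2 ≡ 49^2 = 2401 ≡ 692 (mod 1709)
7^8 = (7^4)^2 ≡ 692^2 = 478864 ≡ 344 (mod 1709)
7^16 = (7^8)^2 ≡ 344^2 = 118336 ≡ 415 (mod 1709)
7^32 = (7^16)^2 ≡ 415^2 = 172225 ≡ 1325 (mod 1709)
7^42 = 7^32 · 7^8 · 7^2 ≡ 1325 · 344 · 49 ≡ 988 (mod 1709).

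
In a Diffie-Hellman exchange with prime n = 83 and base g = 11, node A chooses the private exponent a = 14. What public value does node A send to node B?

7

Public value = 11^14 (mod 83).
11^1 ≡ 11 (mod 83)
11^2 = (11^1)^2 ≡ 11^2 = 121 ≡ 38 (mod 83)
11^4 = (11^2)^2 ≡ 38^2 = 1444 ≡ 33 (mod 83)
11^8 = (11^4)^2 ≡ 33^2 = 1089 ≡ 10 (mod 83)
11^14 = 11^8 · 11^4 · 11^2 ≡ 10 · 33 · 38 ≡ 7 (mod 83).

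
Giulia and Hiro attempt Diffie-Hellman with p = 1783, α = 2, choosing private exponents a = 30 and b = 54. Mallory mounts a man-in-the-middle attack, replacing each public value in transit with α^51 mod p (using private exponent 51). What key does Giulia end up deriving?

1425

Giulia receives Mallory's public value M = 2^51 mod 1783 instead of the honest one.
2^1 ≡ 2 (mod 1783)
2^2 = (2^1)^2 ≡ 2^2 = 4 ≡ 4 (mod 1783)
2^4 = (2^2)^2 ≡ 4^2 = 16 ≡ 16 (mod 1783)
2^8 = (2^4)^2 ≡ 16^2 = 256 ≡ 256 (mod 1783)
2^16 = (2^8)^2 ≡ 256^2 = 65536 ≡ 1348 (mod 1783)
2^32 = (2^16)^2 ≡ 1348^2 = 1817104 ≡ 227 (mod 1783)
2^51 = 2^32 · 2^16 · 2^2 · 2^1 ≡ 227 · 1348 · 4 · 2 ≡ 1692 (mod 1783).
So M = 1692. Giulia computes K = M^30 mod 1783.
1692^1 ≡ 1692 (mod 1783)
1692^2 = (1692^1)^2 ≡ 1692^2 = 2862864 ≡ 1149 (mod 1783)
1692^4 = (1692^2)^2 ≡ 1149^2 = 1320201 ≡ 781 (mod 1783)
1692^8 = (1692^4)^2 ≡ 781^2 = 609961 ≡ 175 (mod 1783)
1692^16 = (1692^8)^2 ≡ 175^2 = 30625 ≡ 314 (mod 1783)
1692^30 = 1692^16 · 1692^8 · 1692^4 · 1692^2 ≡ 314 · 175 · 781 · 1149 ≡ 1425 (mod 1783).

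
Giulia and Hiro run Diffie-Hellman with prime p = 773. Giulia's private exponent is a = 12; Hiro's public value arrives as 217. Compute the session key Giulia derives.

Shared key K = 217^12 mod 773.
217^1 ≡ 217 (mod 773)
217^2 = (217^1)^2 ≡ 217^2 = 47089 ≡ 709 (mod 773)
217^4 = (217^2)^2 ≡ 709^2 = 502681 ≡ 231 (mod 773)
217^8 = (217^4)^2 ≡ 231^2 = 53361 ≡ 24 (mod 773)
217^12 = 217^8 · 217^4 ≡ 24 · 231 ≡ 133 (mod 773).

133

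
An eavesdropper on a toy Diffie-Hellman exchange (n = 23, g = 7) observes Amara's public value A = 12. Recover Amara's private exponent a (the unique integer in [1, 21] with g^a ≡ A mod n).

8

Try successive powers of 7 modulo 23:
7^1 ≡ 7
7^2 ≡ 3
7^3 ≡ 21
7^4 ≡ 9
7^5 ≡ 17
7^6 ≡ 4
7^7 ≡ 5
7^8 ≡ 12
Found: a = 8.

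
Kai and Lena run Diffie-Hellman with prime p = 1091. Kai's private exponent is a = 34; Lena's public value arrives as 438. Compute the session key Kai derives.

107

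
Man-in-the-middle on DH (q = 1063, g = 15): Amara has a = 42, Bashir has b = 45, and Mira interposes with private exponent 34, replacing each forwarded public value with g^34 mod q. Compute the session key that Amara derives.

802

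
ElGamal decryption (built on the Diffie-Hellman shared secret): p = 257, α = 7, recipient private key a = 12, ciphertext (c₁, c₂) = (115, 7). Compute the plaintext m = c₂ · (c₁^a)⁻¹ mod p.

Shared mask s = c₁^a mod p = 115^12 mod 257.
115^1 ≡ 115 (mod 257)
115^2 = (115^1)^2 ≡ 115^2 = 13225 ≡ 118 (mod 257)
115^4 = (115^2)^2 ≡ 118^2 = 13924 ≡ 46 (mod 257)
115^8 = (115^4)^2 ≡ 46^2 = 2116 ≡ 60 (mod 257)
115^12 = 115^8 · 115^4 ≡ 60 · 46 ≡ 190 (mod 257).
So s = 190; s⁻¹ ≡ 23 (mod 257).
m = c₂ · s⁻¹ mod 257 = 7 · 23 mod 257 = 161.

161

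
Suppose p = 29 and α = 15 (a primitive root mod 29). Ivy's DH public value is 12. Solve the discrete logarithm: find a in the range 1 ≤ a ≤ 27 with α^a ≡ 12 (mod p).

21

Try successive powers of 15 modulo 29:
15^1 ≡ 15
15^2 ≡ 22
15^3 ≡ 11
15^4 ≡ 20
15^5 ≡ 10
15^6 ≡ 5
15^7 ≡ 17
15^8 ≡ 23
15^9 ≡ 26
15^10 ≡ 13
15^11 ≡ 21
15^12 ≡ 25
15^13 ≡ 27
15^14 ≡ 28
15^15 ≡ 14
15^16 ≡ 7
15^17 ≡ 18
15^18 ≡ 9
15^19 ≡ 19
15^20 ≡ 24
15^21 ≡ 12
Found: a = 21.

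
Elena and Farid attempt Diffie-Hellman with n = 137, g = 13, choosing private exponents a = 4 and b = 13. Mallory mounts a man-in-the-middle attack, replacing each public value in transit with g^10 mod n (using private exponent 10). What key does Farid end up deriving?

Farid receives Mallory's public value M = 13^10 mod 137 instead of the honest one.
13^1 ≡ 13 (mod 137)
13^2 = (13^1)^2 ≡ 13^2 = 169 ≡ 32 (mod 137)
13^4 = (13^2)^2 ≡ 32^2 = 1024 ≡ 65 (mod 137)
13^8 = (13^4)^2 ≡ 65^2 = 4225 ≡ 115 (mod 137)
13^10 = 13^8 · 13^2 ≡ 115 · 32 ≡ 118 (mod 137).
So M = 118. Farid computes K = M^13 mod 137.
118^1 ≡ 118 (mod 137)
118^2 = (118^1)^2 ≡ 118^2 = 13924 ≡ 87 (mod 137)
118^4 = (118^2)^2 ≡ 87^2 = 7569 ≡ 34 (mod 137)
118^8 = (118^4)^2 ≡ 34^2 = 1156 ≡ 60 (mod 137)
118^13 = 118^8 · 118^4 · 118^1 ≡ 60 · 34 · 118 ≡ 11 (mod 137).

11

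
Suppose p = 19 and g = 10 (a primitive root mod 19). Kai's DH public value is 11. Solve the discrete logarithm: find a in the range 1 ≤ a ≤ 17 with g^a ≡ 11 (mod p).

6

Try successive powers of 10 modulo 19:
10^1 ≡ 10
10^2 ≡ 5
10^3 ≡ 12
10^4 ≡ 6
10^5 ≡ 3
10^6 ≡ 11
Found: a = 6.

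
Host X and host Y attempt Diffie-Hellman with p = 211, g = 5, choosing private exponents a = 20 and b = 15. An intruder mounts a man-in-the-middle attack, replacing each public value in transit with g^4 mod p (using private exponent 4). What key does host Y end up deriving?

199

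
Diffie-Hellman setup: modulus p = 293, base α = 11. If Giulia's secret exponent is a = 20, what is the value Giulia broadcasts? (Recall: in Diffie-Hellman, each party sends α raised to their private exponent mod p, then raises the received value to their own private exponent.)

137

Public value = 11^20 mod 293.
11^1 ≡ 11 (mod 293)
11^2 = (11^1)^2 ≡ 11^2 = 121 ≡ 121 (mod 293)
11^4 = (11^2)^2 ≡ 121^2 = 14641 ≡ 284 (mod 293)
11^8 = (11^4)^2 ≡ 284^2 = 80656 ≡ 81 (mod 293)
11^16 = (11^8)^2 ≡ 81^2 = 6561 ≡ 115 (mod 293)
11^20 = 11^16 · 11^4 ≡ 115 · 284 ≡ 137 (mod 293).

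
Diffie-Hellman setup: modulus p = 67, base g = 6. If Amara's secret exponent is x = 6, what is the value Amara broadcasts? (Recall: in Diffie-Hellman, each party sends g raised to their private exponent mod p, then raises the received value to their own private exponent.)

Public value = 6^6 mod 67.
6^1 ≡ 6 (mod 67)
6^2 = (6^1)^2 ≡ 6^2 = 36 ≡ 36 (mod 67)
6^4 = (6^2)^2 ≡ 36^2 = 1296 ≡ 23 (mod 67)
6^6 = 6^4 · 6^2 ≡ 23 · 36 ≡ 24 (mod 67).

24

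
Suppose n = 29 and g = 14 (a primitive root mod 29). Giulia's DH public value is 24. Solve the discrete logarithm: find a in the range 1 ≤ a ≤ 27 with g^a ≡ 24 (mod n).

20

Try successive powers of 14 modulo 29:
14^1 ≡ 14
14^2 ≡ 22
14^3 ≡ 18
14^4 ≡ 20
14^5 ≡ 19
14^6 ≡ 5
14^7 ≡ 12
14^8 ≡ 23
14^9 ≡ 3
14^10 ≡ 13
14^11 ≡ 8
14^12 ≡ 25
14^13 ≡ 2
14^14 ≡ 28
14^15 ≡ 15
14^16 ≡ 7
14^17 ≡ 11
14^18 ≡ 9
14^19 ≡ 10
14^20 ≡ 24
Found: a = 20.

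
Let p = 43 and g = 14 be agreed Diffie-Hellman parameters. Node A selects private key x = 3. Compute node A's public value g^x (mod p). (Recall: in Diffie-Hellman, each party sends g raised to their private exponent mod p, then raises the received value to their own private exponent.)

Public value = 14^3 (mod 43).
14^1 ≡ 14 (mod 43)
14^2 = (14^1)^2 ≡ 14^2 = 196 ≡ 24 (mod 43)
14^3 = 14^2 · 14^1 ≡ 24 · 14 ≡ 35 (mod 43).

35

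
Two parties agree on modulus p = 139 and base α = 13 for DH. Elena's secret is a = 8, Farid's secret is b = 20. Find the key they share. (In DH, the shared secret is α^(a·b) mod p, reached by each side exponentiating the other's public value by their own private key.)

Farid sends B = α^b mod p = 13^20 mod 139.
13^1 ≡ 13 (mod 139)
13^2 = (13^1)^2 ≡ 13^2 = 169 ≡ 30 (mod 139)
13^4 = (13^2)^2 ≡ 30^2 = 900 ≡ 66 (mod 139)
13^8 = (13^4)^2 ≡ 66^2 = 4356 ≡ 47 (mod 139)
13^16 = (13^8)^2 ≡ 47^2 = 2209 ≡ 124 (mod 139)
13^20 = 13^16 · 13^4 ≡ 124 · 66 ≡ 122 (mod 139).
So B = 122. Elena then computes K = B^a mod p = 122^8 mod 139.
122^1 ≡ 122 (mod 139)
122^2 = (122^1)^2 ≡ 122^2 = 14884 ≡ 11 (mod 139)
122^4 = (122^2)^2 ≡ 11^2 = 121 ≡ 121 (mod 139)
122^8 = (122^4)^2 ≡ 121^2 = 14641 ≡ 46 (mod 139)

46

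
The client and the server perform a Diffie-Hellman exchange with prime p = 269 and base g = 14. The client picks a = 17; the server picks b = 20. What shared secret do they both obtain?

93

The server sends B = g^b mod p = 14^20 mod 269.
14^1 ≡ 14 (mod 269)
14^2 = (14^1)^2 ≡ 14^2 = 196 ≡ 196 (mod 269)
14^4 = (14^2)^2 ≡ 196^2 = 38416 ≡ 218 (mod 269)
14^8 = (14^4)^2 ≡ 218^2 = 47524 ≡ 180 (mod 269)
14^16 = (14^8)^2 ≡ 180^2 = 32400 ≡ 120 (mod 269)
14^20 = 14^16 · 14^4 ≡ 120 · 218 ≡ 67 (mod 269).
So B = 67. The client then computes K = B^a mod p = 67^17 mod 269.
67^1 ≡ 67 (mod 269)
67^2 = (67^1)^2 ≡ 67^2 = 4489 ≡ 185 (mod 269)
67^4 = (67^2)^2 ≡ 185^2 = 34225 ≡ 62 (mod 269)
67^8 = (67^4)^2 ≡ 62^2 = 3844 ≡ 78 (mod 269)
67^16 = (67^8)^2 ≡ 78^2 = 6084 ≡ 166 (mod 269)
67^17 = 67^16 · 67^1 ≡ 166 · 67 ≡ 93 (mod 269).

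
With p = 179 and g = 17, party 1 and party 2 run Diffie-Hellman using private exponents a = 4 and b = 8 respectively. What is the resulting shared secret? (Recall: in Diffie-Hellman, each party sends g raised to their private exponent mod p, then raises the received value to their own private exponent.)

74

Party 1 sends A = g^a mod p = 17^4 mod 179.
17^1 ≡ 17 (mod 179)
17^2 = (17^1)^2 ≡ 17^2 = 289 ≡ 110 (mod 179)
17^4 = (17^2)^2 ≡ 110^2 = 12100 ≡ 107 (mod 179)
So A = 107. Party 2 then computes K = A^b mod p = 107^8 mod 179.
107^1 ≡ 107 (mod 179)
107^2 = (107^1)^2 ≡ 107^2 = 11449 ≡ 172 (mod 179)
107^4 = (107^2)^2 ≡ 172^2 = 29584 ≡ 49 (mod 179)
107^8 = (107^4)^2 ≡ 49^2 = 2401 ≡ 74 (mod 179)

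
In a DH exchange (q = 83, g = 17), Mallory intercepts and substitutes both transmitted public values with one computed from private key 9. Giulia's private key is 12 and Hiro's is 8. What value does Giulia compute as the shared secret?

9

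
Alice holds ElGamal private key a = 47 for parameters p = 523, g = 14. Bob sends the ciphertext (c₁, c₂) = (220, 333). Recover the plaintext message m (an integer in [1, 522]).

Shared mask s = c₁^a mod p = 220^47 mod 523.
220^1 ≡ 220 (mod 523)
220^2 = (220^1)^2 ≡ 220^2 = 48400 ≡ 284 (mod 523)
220^4 = (220^2)^2 ≡ 284^2 = 80656 ≡ 114 (mod 523)
220^8 = (220^4)^2 ≡ 114^2 = 12996 ≡ 444 (mod 523)
220^16 = (220^8)^2 ≡ 444^2 = 197136 ≡ 488 (mod 523)
220^32 = (220^16)^2 ≡ 488^2 = 238144 ≡ 179 (mod 523)
220^47 = 220^32 · 220^8 · 220^4 · 220^2 · 220^1 ≡ 179 · 444 · 114 · 284 · 220 ≡ 340 (mod 523).
So s = 340; s⁻¹ ≡ 20 (mod 523).
m = c₂ · s⁻¹ mod 523 = 333 · 20 mod 523 = 384.

384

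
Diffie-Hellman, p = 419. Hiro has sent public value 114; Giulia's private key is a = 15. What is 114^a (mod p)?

Shared key K = 114^15 mod 419.
114^1 ≡ 114 (mod 419)
114^2 = (114^1)^2 ≡ 114^2 = 12996 ≡ 7 (mod 419)
114^4 = (114^2)^2 ≡ 7^2 = 49 ≡ 49 (mod 419)
114^8 = (114^4)^2 ≡ 49^2 = 2401 ≡ 306 (mod 419)
114^15 = 114^8 · 114^4 · 114^2 · 114^1 ≡ 306 · 49 · 7 · 114 ≡ 248 (mod 419).

248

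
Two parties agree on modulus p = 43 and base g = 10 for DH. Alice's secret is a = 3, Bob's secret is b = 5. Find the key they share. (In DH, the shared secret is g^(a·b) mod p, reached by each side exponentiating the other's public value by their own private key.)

Alice sends A = g^a mod p = 10^3 mod 43.
10^1 ≡ 10 (mod 43)
10^2 = (10^1)^2 ≡ 10^2 = 100 ≡ 14 (mod 43)
10^3 = 10^2 · 10^1 ≡ 14 · 10 ≡ 11 (mod 43).
So A = 11. Bob then computes K = A^b mod p = 11^5 mod 43.
11^1 ≡ 11 (mod 43)
11^2 = (11^1)^2 ≡ 11^2 = 121 ≡ 35 (mod 43)
11^4 = (11^2)^2 ≡ 35^2 = 1225 ≡ 21 (mod 43)
11^5 = 11^4 · 11^1 ≡ 21 · 11 ≡ 16 (mod 43).

16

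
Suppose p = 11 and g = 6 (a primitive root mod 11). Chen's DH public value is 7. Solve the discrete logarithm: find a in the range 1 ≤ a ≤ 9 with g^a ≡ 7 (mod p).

3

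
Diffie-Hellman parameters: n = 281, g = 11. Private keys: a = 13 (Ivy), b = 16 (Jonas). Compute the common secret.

163

Ivy sends A = g^a mod n = 11^13 mod 281.
11^1 ≡ 11 (mod 281)
11^2 = (11^1)^2 ≡ 11^2 = 121 ≡ 121 (mod 281)
11^4 = (11^2)^2 ≡ 121^2 = 14641 ≡ 29 (mod 281)
11^8 = (11^4)^2 ≡ 29^2 = 841 ≡ 279 (mod 281)
11^13 = 11^8 · 11^4 · 11^1 ≡ 279 · 29 · 11 ≡ 205 (mod 281).
So A = 205. Jonas then computes K = A^b mod n = 205^16 mod 281.
205^1 ≡ 205 (mod 281)
205^2 = (205^1)^2 ≡ 205^2 = 42025 ≡ 156 (mod 281)
205^4 = (205^2)^2 ≡ 156^2 = 24336 ≡ 170 (mod 281)
205^8 = (205^4)^2 ≡ 170^2 = 28900 ≡ 238 (mod 281)
205^16 = (205^8)^2 ≡ 238^2 = 56644 ≡ 163 (mod 281)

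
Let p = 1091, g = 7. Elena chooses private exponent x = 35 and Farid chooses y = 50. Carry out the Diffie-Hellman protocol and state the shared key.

45

Elena sends A = g^x mod p = 7^35 mod 1091.
7^1 ≡ 7 (mod 1091)
7^2 = (7^1)^2 ≡ 7^2 = 49 ≡ 49 (mod 1091)
7^4 = (7^2)^2 ≡ 49^2 = 2401 ≡ 219 (mod 1091)
7^8 = (7^4)^2 ≡ 219^2 = 47961 ≡ 1048 (mod 1091)
7^16 = (7^8)^2 ≡ 1048^2 = 1098304 ≡ 758 (mod 1091)
7^32 = (7^16)^2 ≡ 758^2 = 574564 ≡ 698 (mod 1091)
7^35 = 7^32 · 7^2 · 7^1 ≡ 698 · 49 · 7 ≡ 485 (mod 1091).
So A = 485. Farid then computes K = A^y mod p = 485^50 mod 1091.
485^1 ≡ 485 (mod 1091)
485^2 = (485^1)^2 ≡ 485^2 = 235225 ≡ 660 (mod 1091)
485^4 = (485^2)^2 ≡ 660^2 = 435600 ≡ 291 (mod 1091)
485^8 = (485^4)^2 ≡ 291^2 = 84681 ≡ 674 (mod 1091)
485^16 = (485^8)^2 ≡ 674^2 = 454276 ≡ 420 (mod 1091)
485^32 = (485^16)^2 ≡ 420^2 = 176400 ≡ 749 (mod 1091)
485^50 = 485^32 · 485^16 · 485^2 ≡ 749 · 420 · 660 ≡ 45 (mod 1091).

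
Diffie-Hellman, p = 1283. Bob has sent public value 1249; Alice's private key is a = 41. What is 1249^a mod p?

335

Shared key K = 1249^41 mod 1283.
1249^1 ≡ 1249 (mod 1283)
1249^2 = (1249^1)^2 ≡ 1249^2 = 1560001 ≡ 1156 (mod 1283)
1249^4 = (1249^2)^2 ≡ 1156^2 = 1336336 ≡ 733 (mod 1283)
1249^8 = (1249^4)^2 ≡ 733^2 = 537289 ≡ 995 (mod 1283)
1249^16 = (1249^8)^2 ≡ 995^2 = 990025 ≡ 832 (mod 1283)
1249^32 = (1249^16)^2 ≡ 832^2 = 692224 ≡ 687 (mod 1283)
1249^41 = 1249^32 · 1249^8 · 1249^1 ≡ 687 · 995 · 1249 ≡ 335 (mod 1283).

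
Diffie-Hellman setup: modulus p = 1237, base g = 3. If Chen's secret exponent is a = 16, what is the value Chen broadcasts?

358

Public value = 3^16 mod 1237.
3^1 ≡ 3 (mod 1237)
3^2 = (3^1)^2 ≡ 3^2 = 9 ≡ 9 (mod 1237)
3^4 = (3^2)^2 ≡ 9^2 = 81 ≡ 81 (mod 1237)
3^8 = (3^4)^2 ≡ 81^2 = 6561 ≡ 376 (mod 1237)
3^16 = (3^8)^2 ≡ 376^2 = 141376 ≡ 358 (mod 1237)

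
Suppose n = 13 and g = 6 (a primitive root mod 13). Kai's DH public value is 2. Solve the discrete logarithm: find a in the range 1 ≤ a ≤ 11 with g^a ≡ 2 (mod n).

Try successive powers of 6 modulo 13:
6^1 ≡ 6
6^2 ≡ 10
6^3 ≡ 8
6^4 ≡ 9
6^5 ≡ 2
Found: a = 5.

5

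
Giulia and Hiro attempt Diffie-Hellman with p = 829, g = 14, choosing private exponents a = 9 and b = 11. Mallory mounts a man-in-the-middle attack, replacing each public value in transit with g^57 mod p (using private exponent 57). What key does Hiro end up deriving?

Hiro receives Mallory's public value M = 14^57 mod 829 instead of the honest one.
14^1 ≡ 14 (mod 829)
14^2 = (14^1)^2 ≡ 14^2 = 196 ≡ 196 (mod 829)
14^4 = (14^2)^2 ≡ 196^2 = 38416 ≡ 282 (mod 829)
14^8 = (14^4)^2 ≡ 282^2 = 79524 ≡ 769 (mod 829)
14^16 = (14^8)^2 ≡ 769^2 = 591361 ≡ 284 (mod 829)
14^32 = (14^16)^2 ≡ 284^2 = 80656 ≡ 243 (mod 829)
14^57 = 14^32 · 14^16 · 14^8 · 14^1 ≡ 243 · 284 · 769 · 14 ≡ 232 (mod 829).
So M = 232. Hiro computes K = M^11 mod 829.
232^1 ≡ 232 (mod 829)
232^2 = (232^1)^2 ≡ 232^2 = 53824 ≡ 768 (mod 829)
232^4 = (232^2)^2 ≡ 768^2 = 589824 ≡ 405 (mod 829)
232^8 = (232^4)^2 ≡ 405^2 = 164025 ≡ 712 (mod 829)
232^11 = 232^8 · 232^2 · 232^1 ≡ 712 · 768 · 232 ≡ 271 (mod 829).

271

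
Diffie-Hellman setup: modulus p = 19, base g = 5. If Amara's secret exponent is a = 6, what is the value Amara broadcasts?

7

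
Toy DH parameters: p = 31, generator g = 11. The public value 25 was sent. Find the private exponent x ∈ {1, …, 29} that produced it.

20

Try successive powers of 11 modulo 31:
11^1 ≡ 11
11^2 ≡ 28
11^3 ≡ 29
11^4 ≡ 9
11^5 ≡ 6
11^6 ≡ 4
11^7 ≡ 13
11^8 ≡ 19
11^9 ≡ 23
11^10 ≡ 5
11^11 ≡ 24
11^12 ≡ 16
11^13 ≡ 21
11^14 ≡ 14
11^15 ≡ 30
11^16 ≡ 20
11^17 ≡ 3
11^18 ≡ 2
11^19 ≡ 22
11^20 ≡ 25
Found: x = 20.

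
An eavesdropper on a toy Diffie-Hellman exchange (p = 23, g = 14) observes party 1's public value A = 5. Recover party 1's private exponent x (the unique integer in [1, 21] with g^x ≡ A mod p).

Try successive powers of 14 modulo 23:
14^1 ≡ 14
14^2 ≡ 12
14^3 ≡ 7
14^4 ≡ 6
14^5 ≡ 15
14^6 ≡ 3
14^7 ≡ 19
14^8 ≡ 13
14^9 ≡ 21
14^10 ≡ 18
14^11 ≡ 22
14^12 ≡ 9
14^13 ≡ 11
14^14 ≡ 16
14^15 ≡ 17
14^16 ≡ 8
14^17 ≡ 20
14^18 ≡ 4
14^19 ≡ 10
14^20 ≡ 2
14^21 ≡ 5
Found: x = 21.

21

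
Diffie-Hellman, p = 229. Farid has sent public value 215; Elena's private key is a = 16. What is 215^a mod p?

91

Shared key K = 215^16 mod 229.
215^1 ≡ 215 (mod 229)
215^2 = (215^1)^2 ≡ 215^2 = 46225 ≡ 196 (mod 229)
215^4 = (215^2)^2 ≡ 196^2 = 38416 ≡ 173 (mod 229)
215^8 = (215^4)^2 ≡ 173^2 = 29929 ≡ 159 (mod 229)
215^16 = (215^8)^2 ≡ 159^2 = 25281 ≡ 91 (mod 229)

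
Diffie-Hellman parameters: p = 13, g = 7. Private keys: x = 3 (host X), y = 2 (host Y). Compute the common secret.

Host X sends A = g^x mod p = 7^3 mod 13.
7^1 ≡ 7 (mod 13)
7^2 = (7^1)^2 ≡ 7^2 = 49 ≡ 10 (mod 13)
7^3 = 7^2 · 7^1 ≡ 10 · 7 ≡ 5 (mod 13).
So A = 5. Host Y then computes K = A^y mod p = 5^2 mod 13.
5^1 ≡ 5 (mod 13)
5^2 = (5^1)^2 ≡ 5^2 = 25 ≡ 12 (mod 13)

12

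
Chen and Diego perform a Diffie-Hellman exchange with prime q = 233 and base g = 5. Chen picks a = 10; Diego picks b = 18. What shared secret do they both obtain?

Diego sends B = g^b mod q = 5^18 mod 233.
5^1 ≡ 5 (mod 233)
5^2 = (5^1)^2 ≡ 5^2 = 25 ≡ 25 (mod 233)
5^4 = (5^2)^2 ≡ 25^2 = 625 ≡ 159 (mod 233)
5^8 = (5^4)^2 ≡ 159^2 = 25281 ≡ 117 (mod 233)
5^16 = (5^8)^2 ≡ 117^2 = 13689 ≡ 175 (mod 233)
5^18 = 5^16 · 5^2 ≡ 175 · 25 ≡ 181 (mod 233).
So B = 181. Chen then computes K = B^a mod q = 181^10 mod 233.
181^1 ≡ 181 (mod 233)
181^2 = (181^1)^2 ≡ 181^2 = 32761 ≡ 141 (mod 233)
181^4 = (181^2)^2 ≡ 141^2 = 19881 ≡ 76 (mod 233)
181^8 = (181^4)^2 ≡ 76^2 = 5776 ≡ 184 (mod 233)
181^10 = 181^8 · 181^2 ≡ 184 · 141 ≡ 81 (mod 233).

81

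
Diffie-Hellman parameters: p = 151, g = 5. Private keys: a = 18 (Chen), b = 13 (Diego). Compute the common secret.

91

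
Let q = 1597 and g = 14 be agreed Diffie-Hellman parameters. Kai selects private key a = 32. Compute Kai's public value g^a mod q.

Public value = 14^32 mod 1597.
14^1 ≡ 14 (mod 1597)
14^2 = (14^1)^2 ≡ 14^2 = 196 ≡ 196 (mod 1597)
14^4 = (14^2)^2 ≡ 196^2 = 38416 ≡ 88 (mod 1597)
14^8 = (14^4)^2 ≡ 88^2 = 7744 ≡ 1356 (mod 1597)
14^16 = (14^8)^2 ≡ 1356^2 = 1838736 ≡ 589 (mod 1597)
14^32 = (14^16)^2 ≡ 589^2 = 346921 ≡ 372 (mod 1597)

372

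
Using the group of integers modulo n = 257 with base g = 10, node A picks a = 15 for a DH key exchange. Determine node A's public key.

151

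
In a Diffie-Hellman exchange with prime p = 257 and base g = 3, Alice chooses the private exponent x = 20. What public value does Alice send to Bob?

123

Public value = 3^20 mod 257.
3^1 ≡ 3 (mod 257)
3^2 = (3^1)^2 ≡ 3^2 = 9 ≡ 9 (mod 257)
3^4 = (3^2)^2 ≡ 9^2 = 81 ≡ 81 (mod 257)
3^8 = (3^4)^2 ≡ 81^2 = 6561 ≡ 136 (mod 257)
3^16 = (3^8)^2 ≡ 136^2 = 18496 ≡ 249 (mod 257)
3^20 = 3^16 · 3^4 ≡ 249 · 81 ≡ 123 (mod 257).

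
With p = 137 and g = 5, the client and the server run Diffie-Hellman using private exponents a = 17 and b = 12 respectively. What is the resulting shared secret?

136

The client sends A = g^a mod p = 5^17 mod 137.
5^1 ≡ 5 (mod 137)
5^2 = (5^1)^2 ≡ 5^2 = 25 ≡ 25 (mod 137)
5^4 = (5^2)^2 ≡ 25^2 = 625 ≡ 77 (mod 137)
5^8 = (5^4)^2 ≡ 77^2 = 5929 ≡ 38 (mod 137)
5^16 = (5^8)^2 ≡ 38^2 = 1444 ≡ 74 (mod 137)
5^17 = 5^16 · 5^1 ≡ 74 · 5 ≡ 96 (mod 137).
So A = 96. The server then computes K = A^b mod p = 96^12 mod 137.
96^1 ≡ 96 (mod 137)
96^2 = (96^1)^2 ≡ 96^2 = 9216 ≡ 37 (mod 137)
96^4 = (96^2)^2 ≡ 37^2 = 1369 ≡ 136 (mod 137)
96^8 = (96^4)^2 ≡ 136^2 = 18496 ≡ 1 (mod 137)
96^12 = 96^8 · 96^4 ≡ 1 · 136 ≡ 136 (mod 137).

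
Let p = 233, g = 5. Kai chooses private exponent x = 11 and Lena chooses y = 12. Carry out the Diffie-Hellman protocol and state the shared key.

Lena sends B = g^y mod p = 5^12 mod 233.
5^1 ≡ 5 (mod 233)
5^2 = (5^1)^2 ≡ 5^2 = 25 ≡ 25 (mod 233)
5^4 = (5^2)^2 ≡ 25^2 = 625 ≡ 159 (mod 233)
5^8 = (5^4)^2 ≡ 159^2 = 25281 ≡ 117 (mod 233)
5^12 = 5^8 · 5^4 ≡ 117 · 159 ≡ 196 (mod 233).
So B = 196. Kai then computes K = B^x mod p = 196^11 mod 233.
196^1 ≡ 196 (mod 233)
196^2 = (196^1)^2 ≡ 196^2 = 38416 ≡ 204 (mod 233)
196^4 = (196^2)^2 ≡ 204^2 = 41616 ≡ 142 (mod 233)
196^8 = (196^4)^2 ≡ 142^2 = 20164 ≡ 126 (mod 233)
196^11 = 196^8 · 196^2 · 196^1 ≡ 126 · 204 · 196 ≡ 58 (mod 233).

58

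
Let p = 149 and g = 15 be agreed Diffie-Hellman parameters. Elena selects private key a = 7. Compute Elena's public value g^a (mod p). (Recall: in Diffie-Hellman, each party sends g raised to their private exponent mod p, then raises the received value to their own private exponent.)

32

Public value = 15^7 (mod 149).
15^1 ≡ 15 (mod 149)
15^2 = (15^1)^2 ≡ 15^2 = 225 ≡ 76 (mod 149)
15^4 = (15^2)^2 ≡ 76^2 = 5776 ≡ 114 (mod 149)
15^7 = 15^4 · 15^2 · 15^1 ≡ 114 · 76 · 15 ≡ 32 (mod 149).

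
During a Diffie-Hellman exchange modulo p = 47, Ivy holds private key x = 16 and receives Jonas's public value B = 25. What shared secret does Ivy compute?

7

Shared key K = 25^16 mod 47.
25^1 ≡ 25 (mod 47)
25^2 = (25^1)^2 ≡ 25^2 = 625 ≡ 14 (mod 47)
25^4 = (25^2)^2 ≡ 14^2 = 196 ≡ 8 (mod 47)
25^8 = (25^4)^2 ≡ 8^2 = 64 ≡ 17 (mod 47)
25^16 = (25^8)^2 ≡ 17^2 = 289 ≡ 7 (mod 47)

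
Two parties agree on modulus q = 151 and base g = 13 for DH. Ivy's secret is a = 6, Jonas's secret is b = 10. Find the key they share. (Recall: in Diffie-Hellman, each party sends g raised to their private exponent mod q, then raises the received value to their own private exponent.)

8

Ivy sends A = g^a mod q = 13^6 mod 151.
13^1 ≡ 13 (mod 151)
13^2 = (13^1)^2 ≡ 13^2 = 169 ≡ 18 (mod 151)
13^4 = (13^2)^2 ≡ 18^2 = 324 ≡ 22 (mod 151)
13^6 = 13^4 · 13^2 ≡ 22 · 18 ≡ 94 (mod 151).
So A = 94. Jonas then computes K = A^b mod q = 94^10 mod 151.
94^1 ≡ 94 (mod 151)
94^2 = (94^1)^2 ≡ 94^2 = 8836 ≡ 78 (mod 151)
94^4 = (94^2)^2 ≡ 78^2 = 6084 ≡ 44 (mod 151)
94^8 = (94^4)^2 ≡ 44^2 = 1936 ≡ 124 (mod 151)
94^10 = 94^8 · 94^2 ≡ 124 · 78 ≡ 8 (mod 151).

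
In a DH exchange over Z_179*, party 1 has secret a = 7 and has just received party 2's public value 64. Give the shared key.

144

Shared key K = 64^7 mod 179.
64^1 ≡ 64 (mod 179)
64^2 = (64^1)^2 ≡ 64^2 = 4096 ≡ 158 (mod 179)
64^4 = (64^2)^2 ≡ 158^2 = 24964 ≡ 83 (mod 179)
64^7 = 64^4 · 64^2 · 64^1 ≡ 83 · 158 · 64 ≡ 144 (mod 179).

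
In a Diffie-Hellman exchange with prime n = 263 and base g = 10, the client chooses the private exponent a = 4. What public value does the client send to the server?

Public value = 10^4 mod 263.
10^1 ≡ 10 (mod 263)
10^2 = (10^1)^2 ≡ 10^2 = 100 ≡ 100 (mod 263)
10^4 = (10^2)^2 ≡ 100^2 = 10000 ≡ 6 (mod 263)

6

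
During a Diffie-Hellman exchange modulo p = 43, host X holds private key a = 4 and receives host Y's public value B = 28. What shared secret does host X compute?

Shared key K = 28^4 mod 43.
28^1 ≡ 28 (mod 43)
28^2 = (28^1)^2 ≡ 28^2 = 784 ≡ 10 (mod 43)
28^4 = (28^2)^2 ≡ 10^2 = 100 ≡ 14 (mod 43)

14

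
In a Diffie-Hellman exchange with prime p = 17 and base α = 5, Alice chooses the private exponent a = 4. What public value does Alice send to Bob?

13

Public value = 5^4 (mod 17).
5^1 ≡ 5 (mod 17)
5^2 = (5^1)^2 ≡ 5^2 = 25 ≡ 8 (mod 17)
5^4 = (5^2)^2 ≡ 8^2 = 64 ≡ 13 (mod 17)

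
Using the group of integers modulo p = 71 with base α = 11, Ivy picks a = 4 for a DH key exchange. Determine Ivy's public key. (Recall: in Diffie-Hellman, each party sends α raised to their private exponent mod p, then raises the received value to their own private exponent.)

15

Public value = 11^4 (mod 71).
11^1 ≡ 11 (mod 71)
11^2 = (11^1)^2 ≡ 11^2 = 121 ≡ 50 (mod 71)
11^4 = (11^2)^2 ≡ 50^2 = 2500 ≡ 15 (mod 71)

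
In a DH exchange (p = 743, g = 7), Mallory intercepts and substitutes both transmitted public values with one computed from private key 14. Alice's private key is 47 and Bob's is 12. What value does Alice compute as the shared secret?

Alice receives Mallory's public value M = 7^14 mod 743 instead of the honest one.
7^1 ≡ 7 (mod 743)
7^2 = (7^1)^2 ≡ 7^2 = 49 ≡ 49 (mod 743)
7^4 = (7^2)^2 ≡ 49^2 = 2401 ≡ 172 (mod 743)
7^8 = (7^4)^2 ≡ 172^2 = 29584 ≡ 607 (mod 743)
7^14 = 7^8 · 7^4 · 7^2 ≡ 607 · 172 · 49 ≡ 241 (mod 743).
So M = 241. Alice computes K = M^47 mod 743.
241^1 ≡ 241 (mod 743)
241^2 = (241^1)^2 ≡ 241^2 = 58081 ≡ 127 (mod 743)
241^4 = (241^2)^2 ≡ 127^2 = 16129 ≡ 526 (mod 743)
241^8 = (241^4)^2 ≡ 526^2 = 276676 ≡ 280 (mod 743)
241^16 = (241^8)^2 ≡ 280^2 = 78400 ≡ 385 (mod 743)
241^32 = (241^16)^2 ≡ 385^2 = 148225 ≡ 368 (mod 743)
241^47 = 241^32 · 241^8 · 241^4 · 241^2 · 241^1 ≡ 368 · 280 · 526 · 127 · 241 ≡ 295 (mod 743).

295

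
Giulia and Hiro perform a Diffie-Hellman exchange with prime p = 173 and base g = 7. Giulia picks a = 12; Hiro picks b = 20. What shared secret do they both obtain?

Hiro sends B = g^b mod p = 7^20 mod 173.
7^1 ≡ 7 (mod 173)
7^2 = (7^1)^2 ≡ 7^2 = 49 ≡ 49 (mod 173)
7^4 = (7^2)^2 ≡ 49^2 = 2401 ≡ 152 (mod 173)
7^8 = (7^4)^2 ≡ 152^2 = 23104 ≡ 95 (mod 173)
7^16 = (7^8)^2 ≡ 95^2 = 9025 ≡ 29 (mod 173)
7^20 = 7^16 · 7^4 ≡ 29 · 152 ≡ 83 (mod 173).
So B = 83. Giulia then computes K = B^a mod p = 83^12 mod 173.
83^1 ≡ 83 (mod 173)
83^2 = (83^1)^2 ≡ 83^2 = 6889 ≡ 142 (mod 173)
83^4 = (83^2)^2 ≡ 142^2 = 20164 ≡ 96 (mod 173)
83^8 = (83^4)^2 ≡ 96^2 = 9216 ≡ 47 (mod 173)
83^12 = 83^8 · 83^4 ≡ 47 · 96 ≡ 14 (mod 173).

14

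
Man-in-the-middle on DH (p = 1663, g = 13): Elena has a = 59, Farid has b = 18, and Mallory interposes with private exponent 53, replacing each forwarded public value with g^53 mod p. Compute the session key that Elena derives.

Elena receives Mallory's public value M = 13^53 mod 1663 instead of the honest one.
13^1 ≡ 13 (mod 1663)
13^2 = (13^1)^2 ≡ 13^2 = 169 ≡ 169 (mod 1663)
13^4 = (13^2)^2 ≡ 169^2 = 28561 ≡ 290 (mod 1663)
13^8 = (13^4)^2 ≡ 290^2 = 84100 ≡ 950 (mod 1663)
13^16 = (13^8)^2 ≡ 950^2 = 902500 ≡ 1154 (mod 1663)
13^32 = (13^16)^2 ≡ 1154^2 = 1331716 ≡ 1316 (mod 1663)
13^53 = 13^32 · 13^16 · 13^4 · 13^1 ≡ 1316 · 1154 · 290 · 13 ≡ 184 (mod 1663).
So M = 184. Elena computes K = M^59 mod 1663.
184^1 ≡ 184 (mod 1663)
184^2 = (184^1)^2 ≡ 184^2 = 33856 ≡ 596 (mod 1663)
184^4 = (184^2)^2 ≡ 596^2 = 355216 ≡ 997 (mod 1663)
184^8 = (184^4)^2 ≡ 997^2 = 994009 ≡ 1198 (mod 1663)
184^16 = (184^8)^2 ≡ 1198^2 = 1435204 ≡ 35 (mod 1663)
184^32 = (184^16)^2 ≡ 35^2 = 1225 ≡ 1225 (mod 1663)
184^59 = 184^32 · 184^16 · 184^8 · 184^2 · 184^1 ≡ 1225 · 35 · 1198 · 596 · 184 ≡ 1616 (mod 1663).

1616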